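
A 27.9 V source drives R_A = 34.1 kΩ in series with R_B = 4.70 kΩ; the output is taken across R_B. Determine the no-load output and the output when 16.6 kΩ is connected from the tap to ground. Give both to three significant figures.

Unloaded: 3.38 V; loaded: 2.71 V

Open-circuit: V = 27.9 × 4.70/(34.1 + 4.70) = 3.38 V.
With the load, R_B becomes R_B‖R_L = 3.663 kΩ, so V = 27.9 × 3.663/37.76 = 2.71 V.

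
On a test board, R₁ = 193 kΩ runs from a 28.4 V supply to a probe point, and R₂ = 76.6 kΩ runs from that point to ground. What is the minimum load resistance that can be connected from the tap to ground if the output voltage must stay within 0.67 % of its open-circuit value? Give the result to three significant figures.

Output resistance R_th = R₁‖R₂ = (193 × 76.6)/269.6 = 54.84 kΩ.
The fractional drop is R_th/(R_th + R_L); requiring this ≤ 0.00670 gives R_L ≥ R_th(1/0.00670 − 1) = 54.84 × 148.3 = 8.13 MΩ.

R_L(min) ≈ 8.13 MΩ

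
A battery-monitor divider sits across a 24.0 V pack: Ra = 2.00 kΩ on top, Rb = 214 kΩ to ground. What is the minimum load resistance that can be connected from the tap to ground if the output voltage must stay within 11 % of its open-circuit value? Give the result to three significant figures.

R_L(min) ≈ 16.0 kΩ

Output resistance R_th = Ra‖Rb = (2.00 × 214)/216.0 = 1.981 kΩ.
The fractional drop is R_th/(R_th + R_L); requiring this ≤ 0.110 gives R_L ≥ R_th(1/0.110 − 1) = 1.981 × 8.091 = 16.0 kΩ.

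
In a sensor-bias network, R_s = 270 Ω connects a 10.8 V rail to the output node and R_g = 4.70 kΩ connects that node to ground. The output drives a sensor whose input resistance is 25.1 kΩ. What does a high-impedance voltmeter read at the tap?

The load sits in parallel with R_g: R_g‖R_L = (4700 × 25100) / (4700 + 25100) = 3959 Ω.
V_out = 10.8 × 3959 / (270 + 3959) = 10.8 × 3959/4229 = 10.1 V.
(Unloaded it would have been 10.2 V.)

V_out ≈ 10.1 V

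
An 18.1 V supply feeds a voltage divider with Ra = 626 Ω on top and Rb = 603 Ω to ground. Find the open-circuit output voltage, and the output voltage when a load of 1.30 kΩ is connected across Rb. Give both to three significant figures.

Open-circuit: V = 18.1 × 603/(626 + 603) = 8.88 V.
With the load, Rb becomes Rb‖R_L = 411.9 Ω, so V = 18.1 × 411.9/1038 = 7.18 V.

Unloaded: 8.88 V; loaded: 7.18 V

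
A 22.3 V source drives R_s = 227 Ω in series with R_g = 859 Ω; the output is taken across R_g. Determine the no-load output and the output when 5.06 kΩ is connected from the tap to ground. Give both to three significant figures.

Unloaded: 17.6 V; loaded: 17.0 V

Open-circuit: V = 22.3 × 859/(227 + 859) = 17.6 V.
With the load, R_g becomes R_g‖R_L = 734.3 Ω, so V = 22.3 × 734.3/961.3 = 17.0 V.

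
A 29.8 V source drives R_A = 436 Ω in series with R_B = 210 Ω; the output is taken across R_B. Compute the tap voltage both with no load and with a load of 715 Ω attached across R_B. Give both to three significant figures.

Open-circuit: V = 29.8 × 210/(436 + 210) = 9.69 V.
With the load, R_B becomes R_B‖R_L = 162.3 Ω, so V = 29.8 × 162.3/598.3 = 8.08 V.

Unloaded: 9.69 V; loaded: 8.08 V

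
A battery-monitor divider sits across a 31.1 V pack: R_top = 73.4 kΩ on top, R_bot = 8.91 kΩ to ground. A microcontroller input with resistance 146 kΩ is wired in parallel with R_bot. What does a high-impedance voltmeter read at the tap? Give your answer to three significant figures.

V_out ≈ 3.19 V

The load sits in parallel with R_bot: R_bot‖R_L = (8.91 × 146) / (8.91 + 146) = 8.398 kΩ.
V_out = 31.1 × 8.398 / (73.4 + 8.398) = 31.1 × 8.398/81.80 = 3.19 V.
(Unloaded it would have been 3.37 V.)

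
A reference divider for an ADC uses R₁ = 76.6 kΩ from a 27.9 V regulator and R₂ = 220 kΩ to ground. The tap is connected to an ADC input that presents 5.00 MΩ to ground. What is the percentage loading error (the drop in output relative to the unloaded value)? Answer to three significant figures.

1.12 %

The divider's output (Thévenin) resistance is R₁‖R₂ = 56.82 kΩ.
Fractional drop under load = R_th/(R_th + R_L) = 56.82 / (56.82 + 5000) = 0.01124.
So the output falls by 1.12 %.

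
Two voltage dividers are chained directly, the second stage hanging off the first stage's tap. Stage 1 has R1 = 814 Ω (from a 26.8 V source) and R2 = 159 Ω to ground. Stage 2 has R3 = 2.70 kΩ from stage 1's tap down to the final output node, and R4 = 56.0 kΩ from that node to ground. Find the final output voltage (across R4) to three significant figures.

Stage 2 presents R3+R4 = 58700 Ω as a load on stage 1's tap.
Stage 1's lower leg becomes R2‖(R3+R4) = 158.6 Ω, so V_mid = 26.8 × 158.6/972.6 = 4.370 V.
Stage 2 is itself unloaded: V_out = V_mid × R4/(R3+R4) = 4.370 × 56000/58700 = 4.17 V.

V_out ≈ 4.17 V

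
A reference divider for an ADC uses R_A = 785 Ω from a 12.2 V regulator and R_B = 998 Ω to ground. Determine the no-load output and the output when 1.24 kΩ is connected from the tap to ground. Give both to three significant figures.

Unloaded: 6.83 V; loaded: 5.04 V

Open-circuit: V = 12.2 × 998/(785 + 998) = 6.83 V.
With the load, R_B becomes R_B‖R_L = 553.0 Ω, so V = 12.2 × 553.0/1338 = 5.04 V.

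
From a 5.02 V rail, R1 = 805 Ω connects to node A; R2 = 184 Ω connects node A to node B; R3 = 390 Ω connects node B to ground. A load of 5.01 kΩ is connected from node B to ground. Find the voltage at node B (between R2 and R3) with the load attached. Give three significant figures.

V ≈ 1.34 V

At node B, R3 is in parallel with the load: R3‖R_L = 361.8 Ω.
Below node A the resistance is R2 + (R3‖R_L) = 545.8 Ω, so V_A = 5.02 × 545.8/1351 = 2.028 V.
Then V_B = V_A × (R3‖R_L)/(R2 + R3‖R_L) = 2.028 × 361.8/545.8 = 1.34 V.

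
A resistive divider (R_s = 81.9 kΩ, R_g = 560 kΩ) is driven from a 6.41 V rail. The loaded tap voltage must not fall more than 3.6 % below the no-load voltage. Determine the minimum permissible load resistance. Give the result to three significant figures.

Output resistance R_th = R_s‖R_g = (81.9 × 560)/641.9 = 71.45 kΩ.
The fractional drop is R_th/(R_th + R_L); requiring this ≤ 0.0360 gives R_L ≥ R_th(1/0.0360 − 1) = 71.45 × 26.78 = 1.91 MΩ.

R_L(min) ≈ 1.91 MΩ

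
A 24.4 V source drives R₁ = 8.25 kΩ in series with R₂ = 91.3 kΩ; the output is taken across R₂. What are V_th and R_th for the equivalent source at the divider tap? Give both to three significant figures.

V_th is the open-circuit tap voltage: 24.4 × 91.3/(8.25 + 91.3) = 22.4 V.
With the supply zeroed, R₁ and R₂ appear in parallel from the tap: R_th = R₁‖R₂ = (8.25 × 91.3)/99.55 = 7.57 kΩ.

V_th = 22.4 V, R_th = 7.57 kΩ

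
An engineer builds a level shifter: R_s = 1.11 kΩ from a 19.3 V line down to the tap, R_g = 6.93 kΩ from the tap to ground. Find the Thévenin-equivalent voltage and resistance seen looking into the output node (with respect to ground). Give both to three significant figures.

V_th = 16.6 V, R_th = 957 Ω

V_th is the open-circuit tap voltage: 19.3 × 6.93/(1.11 + 6.93) = 16.6 V.
With the supply zeroed, R_s and R_g appear in parallel from the tap: R_th = R_s‖R_g = (1.11 × 6.93)/8.040 = 957 Ω.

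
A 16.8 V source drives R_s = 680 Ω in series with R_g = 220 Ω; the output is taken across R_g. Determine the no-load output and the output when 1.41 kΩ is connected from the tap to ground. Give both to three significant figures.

Unloaded: 4.11 V; loaded: 3.67 V

Open-circuit: V = 16.8 × 220/(680 + 220) = 4.11 V.
With the load, R_g becomes R_g‖R_L = 190.3 Ω, so V = 16.8 × 190.3/870.3 = 3.67 V.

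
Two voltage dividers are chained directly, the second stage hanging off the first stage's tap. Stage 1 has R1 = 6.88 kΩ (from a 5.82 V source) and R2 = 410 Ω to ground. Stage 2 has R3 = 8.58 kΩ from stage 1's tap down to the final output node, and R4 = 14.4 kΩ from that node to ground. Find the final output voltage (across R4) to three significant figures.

V_out ≈ 0.202 V

Stage 2 presents R3+R4 = 22980 Ω as a load on stage 1's tap.
Stage 1's lower leg becomes R2‖(R3+R4) = 402.8 Ω, so V_mid = 5.82 × 402.8/7283 = 0.3219 V.
Stage 2 is itself unloaded: V_out = V_mid × R4/(R3+R4) = 0.3219 × 14400/22980 = 0.202 V.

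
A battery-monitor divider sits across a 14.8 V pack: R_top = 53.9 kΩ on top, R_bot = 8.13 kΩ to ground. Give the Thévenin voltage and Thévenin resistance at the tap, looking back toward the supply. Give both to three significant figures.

V_th is the open-circuit tap voltage: 14.8 × 8.13/(53.9 + 8.13) = 1.94 V.
With the supply zeroed, R_top and R_bot appear in parallel from the tap: R_th = R_top‖R_bot = (53.9 × 8.13)/62.03 = 7.06 kΩ.

V_th = 1.94 V, R_th = 7.06 kΩ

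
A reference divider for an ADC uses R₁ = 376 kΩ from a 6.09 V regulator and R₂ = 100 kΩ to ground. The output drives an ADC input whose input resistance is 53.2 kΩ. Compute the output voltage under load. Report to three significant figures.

V_out ≈ 0.515 V

The load sits in parallel with R₂: R₂‖R_L = (100 × 53.2) / (100 + 53.2) = 34.73 kΩ.
V_out = 6.09 × 34.73 / (376 + 34.73) = 6.09 × 34.73/410.7 = 0.515 V.
(Unloaded it would have been 1.28 V.)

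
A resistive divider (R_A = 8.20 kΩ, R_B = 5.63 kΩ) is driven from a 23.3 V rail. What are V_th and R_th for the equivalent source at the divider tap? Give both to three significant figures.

V_th is the open-circuit tap voltage: 23.3 × 5.63/(8.20 + 5.63) = 9.49 V.
With the supply zeroed, R_A and R_B appear in parallel from the tap: R_th = R_A‖R_B = (8.20 × 5.63)/13.83 = 3.34 kΩ.

V_th = 9.49 V, R_th = 3.34 kΩ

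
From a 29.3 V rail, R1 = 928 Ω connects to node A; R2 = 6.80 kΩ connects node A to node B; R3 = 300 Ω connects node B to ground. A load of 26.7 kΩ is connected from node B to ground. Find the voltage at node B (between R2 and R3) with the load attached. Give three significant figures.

V ≈ 1.08 V

At node B, R3 is in parallel with the load: R3‖R_L = 296.7 Ω.
Below node A the resistance is R2 + (R3‖R_L) = 7097 Ω, so V_A = 29.3 × 7097/8025 = 25.91 V.
Then V_B = V_A × (R3‖R_L)/(R2 + R3‖R_L) = 25.91 × 296.7/7097 = 1.08 V.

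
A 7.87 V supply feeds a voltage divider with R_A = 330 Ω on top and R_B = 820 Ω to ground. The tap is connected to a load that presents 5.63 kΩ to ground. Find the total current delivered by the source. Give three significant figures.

I ≈ 7.53 mA

R_B‖R_L = 715.8 Ω, so the source sees R_A + R_B‖R_L = 1046 Ω.
I = 7.87 V / 1046 Ω = 7.53 mA.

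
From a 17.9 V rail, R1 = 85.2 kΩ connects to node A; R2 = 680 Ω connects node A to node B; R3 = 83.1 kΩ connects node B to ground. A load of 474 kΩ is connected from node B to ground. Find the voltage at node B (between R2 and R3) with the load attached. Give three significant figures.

V ≈ 8.08 V

At node B, R3 is in parallel with the load: R3‖R_L = 70700 Ω.
Below node A the resistance is R2 + (R3‖R_L) = 71380 Ω, so V_A = 17.9 × 71380/156600 = 8.160 V.
Then V_B = V_A × (R3‖R_L)/(R2 + R3‖R_L) = 8.160 × 70700/71380 = 8.08 V.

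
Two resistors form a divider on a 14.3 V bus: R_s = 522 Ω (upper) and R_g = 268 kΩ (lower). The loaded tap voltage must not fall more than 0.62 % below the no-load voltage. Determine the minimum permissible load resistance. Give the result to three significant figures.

R_L(min) ≈ 83.5 kΩ

Output resistance R_th = R_s‖R_g = (522 × 268000)/268500 = 521.0 Ω.
The fractional drop is R_th/(R_th + R_L); requiring this ≤ 0.00620 gives R_L ≥ R_th(1/0.00620 − 1) = 521.0 × 160.3 = 83.5 kΩ.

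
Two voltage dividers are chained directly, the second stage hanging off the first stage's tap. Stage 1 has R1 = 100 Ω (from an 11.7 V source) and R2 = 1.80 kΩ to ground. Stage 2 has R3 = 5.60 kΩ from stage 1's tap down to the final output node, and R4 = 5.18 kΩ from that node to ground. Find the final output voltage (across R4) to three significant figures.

V_out ≈ 5.28 V

Stage 2 presents R3+R4 = 10780 Ω as a load on stage 1's tap.
Stage 1's lower leg becomes R2‖(R3+R4) = 1542 Ω, so V_mid = 11.7 × 1542/1642 = 10.99 V.
Stage 2 is itself unloaded: V_out = V_mid × R4/(R3+R4) = 10.99 × 5180/10780 = 5.28 V.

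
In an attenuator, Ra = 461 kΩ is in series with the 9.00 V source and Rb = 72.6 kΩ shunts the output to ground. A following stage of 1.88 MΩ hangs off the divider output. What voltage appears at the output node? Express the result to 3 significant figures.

V_out ≈ 1.18 V

The load sits in parallel with Rb: Rb‖R_L = (72.6 × 1880) / (72.6 + 1880) = 69.90 kΩ.
V_out = 9.00 × 69.90 / (461 + 69.90) = 9.00 × 69.90/530.9 = 1.18 V.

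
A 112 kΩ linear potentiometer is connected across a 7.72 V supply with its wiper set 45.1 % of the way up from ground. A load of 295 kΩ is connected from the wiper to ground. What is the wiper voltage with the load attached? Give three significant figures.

The wiper splits the pot into (1−α)R = 61.49 kΩ above and αR = 50.51 kΩ below.
Lower section ‖ load = 43.13 kΩ.
V_wiper = 7.72 × 43.13/(61.49 + 43.13) = 3.18 V.

V ≈ 3.18 V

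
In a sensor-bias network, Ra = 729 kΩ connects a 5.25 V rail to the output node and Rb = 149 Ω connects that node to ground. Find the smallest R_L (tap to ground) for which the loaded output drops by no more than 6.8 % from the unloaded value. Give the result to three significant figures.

R_L(min) ≈ 2.04 kΩ

Output resistance R_th = Ra‖Rb = (729000 × 149)/729100 = 149.0 Ω.
The fractional drop is R_th/(R_th + R_L); requiring this ≤ 0.0680 gives R_L ≥ R_th(1/0.0680 − 1) = 149.0 × 13.71 = 2.04 kΩ.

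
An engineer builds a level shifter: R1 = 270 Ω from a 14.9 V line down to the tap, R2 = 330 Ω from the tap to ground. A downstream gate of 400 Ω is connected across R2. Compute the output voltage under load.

V_out ≈ 5.98 V

The load sits in parallel with R2: R2‖R_L = (330 × 400) / (330 + 400) = 180.8 Ω.
V_out = 14.9 × 180.8 / (270 + 180.8) = 14.9 × 180.8/450.8 = 5.98 V.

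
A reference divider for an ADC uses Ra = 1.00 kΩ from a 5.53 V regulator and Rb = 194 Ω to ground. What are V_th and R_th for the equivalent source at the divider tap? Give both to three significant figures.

V_th is the open-circuit tap voltage: 5.53 × 194/(1000 + 194) = 0.899 V.
With the supply zeroed, Ra and Rb appear in parallel from the tap: R_th = Ra‖Rb = (1000 × 194)/1194 = 162 Ω.

V_th = 0.899 V, R_th = 162 Ω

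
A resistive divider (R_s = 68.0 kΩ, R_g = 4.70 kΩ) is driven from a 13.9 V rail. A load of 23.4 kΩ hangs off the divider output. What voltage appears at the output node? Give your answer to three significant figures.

The load sits in parallel with R_g: R_g‖R_L = (4.70 × 23.4) / (4.70 + 23.4) = 3.914 kΩ.
V_out = 13.9 × 3.914 / (68.0 + 3.914) = 13.9 × 3.914/71.91 = 0.757 V.
(Unloaded it would have been 0.899 V.)

V_out ≈ 0.757 V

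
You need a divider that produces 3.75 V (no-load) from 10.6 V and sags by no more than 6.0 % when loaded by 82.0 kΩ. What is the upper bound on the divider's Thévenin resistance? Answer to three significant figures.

R_th ≤ 5.23 kΩ

Loading drop = R_th/(R_th + R_L) ≤ 0.0600, so R_th ≤ R_L · ε/(1−ε) = 82.0 kΩ × 0.0600/0.9400 = 5.23 kΩ.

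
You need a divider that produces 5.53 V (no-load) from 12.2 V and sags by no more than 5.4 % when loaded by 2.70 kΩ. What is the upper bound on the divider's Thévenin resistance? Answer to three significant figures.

R_th ≤ 154 Ω

Loading drop = R_th/(R_th + R_L) ≤ 0.0540, so R_th ≤ R_L · ε/(1−ε) = 2.70 kΩ × 0.0540/0.9460 = 154 Ω.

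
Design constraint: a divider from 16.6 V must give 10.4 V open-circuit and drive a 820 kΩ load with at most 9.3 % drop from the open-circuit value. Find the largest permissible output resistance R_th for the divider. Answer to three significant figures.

R_th ≤ 84.1 kΩ

Loading drop = R_th/(R_th + R_L) ≤ 0.0930, so R_th ≤ R_L · ε/(1−ε) = 820 kΩ × 0.0930/0.9070 = 84.1 kΩ.
(Any R1, R2 with R2/(R1+R2) = 0.627 and R1‖R2 ≤ 84.1 kΩ will meet the spec.)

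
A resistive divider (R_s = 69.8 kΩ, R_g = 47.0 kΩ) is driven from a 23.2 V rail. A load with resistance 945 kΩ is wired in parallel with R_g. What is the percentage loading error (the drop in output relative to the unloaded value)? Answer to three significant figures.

The divider's output (Thévenin) resistance is R_s‖R_g = 28.09 kΩ.
Fractional drop under load = R_th/(R_th + R_L) = 28.09 / (28.09 + 945) = 0.02886.
So the output falls by 2.89 %.

2.89 %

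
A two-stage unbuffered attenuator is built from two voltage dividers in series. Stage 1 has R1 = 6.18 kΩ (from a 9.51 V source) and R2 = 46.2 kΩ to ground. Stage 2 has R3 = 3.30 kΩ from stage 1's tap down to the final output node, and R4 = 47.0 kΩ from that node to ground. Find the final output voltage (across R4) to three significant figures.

V_out ≈ 7.07 V

Stage 2 presents R3+R4 = 50.30 kΩ as a load on stage 1's tap.
Stage 1's lower leg becomes R2‖(R3+R4) = 24.08 kΩ, so V_mid = 9.51 × 24.08/30.26 = 7.568 V.
Stage 2 is itself unloaded: V_out = V_mid × R4/(R3+R4) = 7.568 × 47.0/50.30 = 7.07 V.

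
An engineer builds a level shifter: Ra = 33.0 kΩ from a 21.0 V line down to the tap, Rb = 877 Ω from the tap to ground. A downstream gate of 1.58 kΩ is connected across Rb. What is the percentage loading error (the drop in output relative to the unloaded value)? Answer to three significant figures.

Unloaded V = 21.0 × 877/33880 = 0.5436 V.
Loaded: Rb‖R_L = 564.0 Ω, giving V = 21.0 × 564.0/33560 = 0.3529 V.
Drop = (0.5436 − 0.3529) / 0.5436 = 35.1 %.

35.1 %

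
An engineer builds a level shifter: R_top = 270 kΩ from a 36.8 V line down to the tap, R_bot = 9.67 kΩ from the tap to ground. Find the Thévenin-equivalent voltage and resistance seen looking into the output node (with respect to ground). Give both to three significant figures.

V_th = 1.27 V, R_th = 9.34 kΩ

V_th is the open-circuit tap voltage: 36.8 × 9.67/(270 + 9.67) = 1.27 V.
With the supply zeroed, R_top and R_bot appear in parallel from the tap: R_th = R_top‖R_bot = (270 × 9.67)/279.7 = 9.34 kΩ.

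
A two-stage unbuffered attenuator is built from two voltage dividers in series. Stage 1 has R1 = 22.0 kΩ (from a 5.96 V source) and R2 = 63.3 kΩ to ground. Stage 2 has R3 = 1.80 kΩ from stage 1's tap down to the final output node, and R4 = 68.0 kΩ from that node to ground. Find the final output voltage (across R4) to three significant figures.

Stage 2 presents R3+R4 = 69.80 kΩ as a load on stage 1's tap.
Stage 1's lower leg becomes R2‖(R3+R4) = 33.20 kΩ, so V_mid = 5.96 × 33.20/55.20 = 3.584 V.
Stage 2 is itself unloaded: V_out = V_mid × R4/(R3+R4) = 3.584 × 68.0/69.80 = 3.49 V.

V_out ≈ 3.49 V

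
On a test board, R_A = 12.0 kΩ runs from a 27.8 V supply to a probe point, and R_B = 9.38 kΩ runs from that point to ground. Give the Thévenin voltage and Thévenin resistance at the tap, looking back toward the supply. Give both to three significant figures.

V_th = 12.2 V, R_th = 5.26 kΩ

V_th is the open-circuit tap voltage: 27.8 × 9.38/(12.0 + 9.38) = 12.2 V.
With the supply zeroed, R_A and R_B appear in parallel from the tap: R_th = R_A‖R_B = (12.0 × 9.38)/21.38 = 5.26 kΩ.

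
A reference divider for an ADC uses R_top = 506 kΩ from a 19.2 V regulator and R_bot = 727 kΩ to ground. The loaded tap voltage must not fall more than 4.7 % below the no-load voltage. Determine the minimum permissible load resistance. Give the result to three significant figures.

R_L(min) ≈ 6.05 MΩ

Output resistance R_th = R_top‖R_bot = (506 × 727)/1233 = 298.3 kΩ.
The fractional drop is R_th/(R_th + R_L); requiring this ≤ 0.0470 gives R_L ≥ R_th(1/0.0470 − 1) = 298.3 × 20.28 = 6.05 MΩ.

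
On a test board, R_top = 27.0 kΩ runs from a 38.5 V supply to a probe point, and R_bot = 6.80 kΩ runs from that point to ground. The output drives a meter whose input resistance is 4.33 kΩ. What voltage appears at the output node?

The load sits in parallel with R_bot: R_bot‖R_L = (6.80 × 4.33) / (6.80 + 4.33) = 2.645 kΩ.
V_out = 38.5 × 2.645 / (27.0 + 2.645) = 38.5 × 2.645/29.65 = 3.44 V.

V_out ≈ 3.44 V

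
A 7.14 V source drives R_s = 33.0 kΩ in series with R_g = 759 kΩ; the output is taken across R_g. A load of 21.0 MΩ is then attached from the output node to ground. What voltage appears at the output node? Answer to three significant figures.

The load sits in parallel with R_g: R_g‖R_L = (759 × 21000) / (759 + 21000) = 732.5 kΩ.
V_out = 7.14 × 732.5 / (33.0 + 732.5) = 7.14 × 732.5/765.5 = 6.83 V.

V_out ≈ 6.83 V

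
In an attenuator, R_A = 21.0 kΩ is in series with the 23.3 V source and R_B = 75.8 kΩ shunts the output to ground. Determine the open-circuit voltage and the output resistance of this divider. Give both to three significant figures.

V_th is the open-circuit tap voltage: 23.3 × 75.8/(21.0 + 75.8) = 18.2 V.
With the supply zeroed, R_A and R_B appear in parallel from the tap: R_th = R_A‖R_B = (21.0 × 75.8)/96.80 = 16.4 kΩ.

V_th = 18.2 V, R_th = 16.4 kΩ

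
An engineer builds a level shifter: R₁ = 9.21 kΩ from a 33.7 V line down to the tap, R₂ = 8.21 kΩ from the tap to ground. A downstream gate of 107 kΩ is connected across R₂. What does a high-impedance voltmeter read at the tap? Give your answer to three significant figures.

The load sits in parallel with R₂: R₂‖R_L = (8.21 × 107) / (8.21 + 107) = 7.625 kΩ.
V_out = 33.7 × 7.625 / (9.21 + 7.625) = 33.7 × 7.625/16.83 = 15.3 V.

V_out ≈ 15.3 V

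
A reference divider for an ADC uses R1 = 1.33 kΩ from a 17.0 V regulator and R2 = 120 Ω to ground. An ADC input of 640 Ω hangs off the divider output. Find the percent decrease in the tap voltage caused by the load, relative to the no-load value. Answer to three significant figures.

14.7 %

The divider's output (Thévenin) resistance is R1‖R2 = 110.1 Ω.
Fractional drop under load = R_th/(R_th + R_L) = 110.1 / (110.1 + 640) = 0.1467.
So the output falls by 14.7 %.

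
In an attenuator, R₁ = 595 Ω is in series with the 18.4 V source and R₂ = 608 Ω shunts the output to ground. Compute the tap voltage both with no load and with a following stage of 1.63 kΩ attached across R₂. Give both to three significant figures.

Unloaded: 9.30 V; loaded: 7.85 V

Open-circuit: V = 18.4 × 608/(595 + 608) = 9.30 V.
With the load, R₂ becomes R₂‖R_L = 442.8 Ω, so V = 18.4 × 442.8/1038 = 7.85 V.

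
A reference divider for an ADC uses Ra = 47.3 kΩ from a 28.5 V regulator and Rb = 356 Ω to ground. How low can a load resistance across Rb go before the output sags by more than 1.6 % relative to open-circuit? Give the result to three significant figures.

Output resistance R_th = Ra‖Rb = (47300 × 356)/47660 = 353.3 Ω.
The fractional drop is R_th/(R_th + R_L); requiring this ≤ 0.0160 gives R_L ≥ R_th(1/0.0160 − 1) = 353.3 × 61.50 = 21.7 kΩ.

R_L(min) ≈ 21.7 kΩ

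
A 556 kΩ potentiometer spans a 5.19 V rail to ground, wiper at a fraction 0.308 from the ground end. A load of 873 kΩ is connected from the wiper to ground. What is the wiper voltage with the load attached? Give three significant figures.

The wiper splits the pot into (1−α)R = 384.8 kΩ above and αR = 171.2 kΩ below.
Lower section ‖ load = 143.2 kΩ.
V_wiper = 5.19 × 143.2/(384.8 + 143.2) = 1.41 V.

V ≈ 1.41 V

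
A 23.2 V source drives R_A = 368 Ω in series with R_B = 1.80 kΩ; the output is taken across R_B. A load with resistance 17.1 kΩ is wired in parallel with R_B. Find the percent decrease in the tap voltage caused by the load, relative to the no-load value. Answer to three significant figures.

The divider's output (Thévenin) resistance is R_A‖R_B = 305.5 Ω.
Fractional drop under load = R_th/(R_th + R_L) = 305.5 / (305.5 + 17100) = 0.01755.
So the output falls by 1.76 %.

1.76 %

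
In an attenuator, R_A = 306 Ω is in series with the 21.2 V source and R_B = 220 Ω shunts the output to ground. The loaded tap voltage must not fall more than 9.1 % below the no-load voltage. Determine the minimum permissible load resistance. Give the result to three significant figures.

R_L(min) ≈ 1.28 kΩ

Output resistance R_th = R_A‖R_B = (306 × 220)/526.0 = 128.0 Ω.
The fractional drop is R_th/(R_th + R_L); requiring this ≤ 0.0910 gives R_L ≥ R_th(1/0.0910 − 1) = 128.0 × 9.989 = 1.28 kΩ.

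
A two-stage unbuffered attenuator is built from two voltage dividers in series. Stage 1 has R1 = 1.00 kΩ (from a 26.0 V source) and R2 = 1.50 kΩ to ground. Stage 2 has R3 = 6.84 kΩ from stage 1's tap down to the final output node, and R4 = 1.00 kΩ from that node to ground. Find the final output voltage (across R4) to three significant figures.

V_out ≈ 1.85 V

Stage 2 presents R3+R4 = 7.840 kΩ as a load on stage 1's tap.
Stage 1's lower leg becomes R2‖(R3+R4) = 1.259 kΩ, so V_mid = 26.0 × 1.259/2.259 = 14.49 V.
Stage 2 is itself unloaded: V_out = V_mid × R4/(R3+R4) = 14.49 × 1.00/7.840 = 1.85 V.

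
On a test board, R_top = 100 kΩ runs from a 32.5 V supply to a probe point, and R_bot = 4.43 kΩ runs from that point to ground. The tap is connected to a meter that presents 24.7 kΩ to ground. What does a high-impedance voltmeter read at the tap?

V_out ≈ 1.18 V

The load sits in parallel with R_bot: R_bot‖R_L = (4.43 × 24.7) / (4.43 + 24.7) = 3.756 kΩ.
V_out = 32.5 × 3.756 / (100 + 3.756) = 32.5 × 3.756/103.8 = 1.18 V.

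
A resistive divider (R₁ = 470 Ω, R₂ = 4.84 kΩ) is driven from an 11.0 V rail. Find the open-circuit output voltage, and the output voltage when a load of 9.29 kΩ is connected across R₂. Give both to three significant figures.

Open-circuit: V = 11.0 × 4840/(470 + 4840) = 10.0 V.
With the load, R₂ becomes R₂‖R_L = 3182 Ω, so V = 11.0 × 3182/3652 = 9.58 V.

Unloaded: 10.0 V; loaded: 9.58 V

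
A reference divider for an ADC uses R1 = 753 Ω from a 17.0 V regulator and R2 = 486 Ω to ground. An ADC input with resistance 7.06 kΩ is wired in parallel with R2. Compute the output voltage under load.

The load sits in parallel with R2: R2‖R_L = (486 × 7060) / (486 + 7060) = 454.7 Ω.
V_out = 17.0 × 454.7 / (753 + 454.7) = 17.0 × 454.7/1208 = 6.40 V.
(Unloaded it would have been 6.67 V.)

V_out ≈ 6.40 V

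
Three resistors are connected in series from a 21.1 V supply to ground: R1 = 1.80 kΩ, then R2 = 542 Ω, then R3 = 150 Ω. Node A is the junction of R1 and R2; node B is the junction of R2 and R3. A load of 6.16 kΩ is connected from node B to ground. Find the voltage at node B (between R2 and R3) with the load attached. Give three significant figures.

At node B, R3 is in parallel with the load: R3‖R_L = 146.4 Ω.
Below node A the resistance is R2 + (R3‖R_L) = 688.4 Ω, so V_A = 21.1 × 688.4/2488 = 5.837 V.
Then V_B = V_A × (R3‖R_L)/(R2 + R3‖R_L) = 5.837 × 146.4/688.4 = 1.24 V.

V ≈ 1.24 V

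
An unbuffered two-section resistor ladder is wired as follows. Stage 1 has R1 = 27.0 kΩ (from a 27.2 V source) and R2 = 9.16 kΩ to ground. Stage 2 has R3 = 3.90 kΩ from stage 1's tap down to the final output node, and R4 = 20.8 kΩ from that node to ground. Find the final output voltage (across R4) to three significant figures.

V_out ≈ 4.54 V

Stage 2 presents R3+R4 = 24.70 kΩ as a load on stage 1's tap.
Stage 1's lower leg becomes R2‖(R3+R4) = 6.682 kΩ, so V_mid = 27.2 × 6.682/33.68 = 5.396 V.
Stage 2 is itself unloaded: V_out = V_mid × R4/(R3+R4) = 5.396 × 20.8/24.70 = 4.54 V.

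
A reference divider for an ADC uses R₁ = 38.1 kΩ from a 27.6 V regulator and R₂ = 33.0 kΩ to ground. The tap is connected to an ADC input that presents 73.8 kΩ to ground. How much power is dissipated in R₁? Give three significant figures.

P ≈ 7.82 mW

Total resistance from the source is R₁ + (R₂‖R_L) = 60.90 kΩ, so I = 27.6/60.90 kΩ = 0.4532 mA.
P = I²·R₁ = (0.4532 mA)² × 38.1 kΩ = 7.82 mW.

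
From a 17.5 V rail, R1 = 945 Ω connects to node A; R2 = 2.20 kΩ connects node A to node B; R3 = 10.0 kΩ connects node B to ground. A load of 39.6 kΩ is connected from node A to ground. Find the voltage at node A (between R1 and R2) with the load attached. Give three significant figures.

Below node A the series string R2+R3 = 12200 Ω sits in parallel with the 39600 Ω load: 9327 Ω.
V_A = 17.5 × 9327/(945 + 9327) = 15.9 V.

V ≈ 15.9 V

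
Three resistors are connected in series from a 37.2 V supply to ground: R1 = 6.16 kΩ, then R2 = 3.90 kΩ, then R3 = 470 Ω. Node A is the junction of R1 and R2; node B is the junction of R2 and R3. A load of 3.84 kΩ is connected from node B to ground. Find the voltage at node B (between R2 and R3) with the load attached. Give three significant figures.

V ≈ 1.49 V

At node B, R3 is in parallel with the load: R3‖R_L = 418.7 Ω.
Below node A the resistance is R2 + (R3‖R_L) = 4319 Ω, so V_A = 37.2 × 4319/10480 = 15.33 V.
Then V_B = V_A × (R3‖R_L)/(R2 + R3‖R_L) = 15.33 × 418.7/4319 = 1.49 V.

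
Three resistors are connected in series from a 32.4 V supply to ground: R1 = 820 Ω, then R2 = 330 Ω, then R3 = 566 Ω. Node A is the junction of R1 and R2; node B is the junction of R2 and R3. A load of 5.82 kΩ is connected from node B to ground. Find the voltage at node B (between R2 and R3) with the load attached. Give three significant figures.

At node B, R3 is in parallel with the load: R3‖R_L = 515.8 Ω.
Below node A the resistance is R2 + (R3‖R_L) = 845.8 Ω, so V_A = 32.4 × 845.8/1666 = 16.45 V.
Then V_B = V_A × (R3‖R_L)/(R2 + R3‖R_L) = 16.45 × 515.8/845.8 = 10.0 V.

V ≈ 10.0 V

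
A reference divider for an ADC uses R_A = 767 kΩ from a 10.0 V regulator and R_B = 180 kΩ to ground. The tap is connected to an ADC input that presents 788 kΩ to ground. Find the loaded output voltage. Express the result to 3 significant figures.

V_out ≈ 1.60 V

The load sits in parallel with R_B: R_B‖R_L = (180 × 788) / (180 + 788) = 146.5 kΩ.
V_out = 10.0 × 146.5 / (767 + 146.5) = 10.0 × 146.5/913.5 = 1.60 V.
(Unloaded it would have been 1.90 V.)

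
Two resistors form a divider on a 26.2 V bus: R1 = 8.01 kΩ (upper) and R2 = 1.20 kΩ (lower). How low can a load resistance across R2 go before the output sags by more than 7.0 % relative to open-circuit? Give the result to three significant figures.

R_L(min) ≈ 13.9 kΩ

Output resistance R_th = R1‖R2 = (8.01 × 1.20)/9.210 = 1.044 kΩ.
The fractional drop is R_th/(R_th + R_L); requiring this ≤ 0.0700 gives R_L ≥ R_th(1/0.0700 − 1) = 1.044 × 13.29 = 13.9 kΩ.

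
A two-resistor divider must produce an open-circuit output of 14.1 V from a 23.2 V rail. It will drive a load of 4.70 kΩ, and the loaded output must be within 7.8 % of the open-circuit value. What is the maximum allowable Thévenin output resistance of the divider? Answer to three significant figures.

Loading drop = R_th/(R_th + R_L) ≤ 0.0780, so R_th ≤ R_L · ε/(1−ε) = 4.70 kΩ × 0.0780/0.9220 = 398 Ω.

R_th ≤ 398 Ω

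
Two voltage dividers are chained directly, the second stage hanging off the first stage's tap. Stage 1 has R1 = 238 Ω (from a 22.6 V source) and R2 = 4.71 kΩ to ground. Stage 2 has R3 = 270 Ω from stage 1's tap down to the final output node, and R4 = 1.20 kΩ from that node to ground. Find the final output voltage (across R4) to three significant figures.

V_out ≈ 15.2 V

Stage 2 presents R3+R4 = 1470 Ω as a load on stage 1's tap.
Stage 1's lower leg becomes R2‖(R3+R4) = 1120 Ω, so V_mid = 22.6 × 1120/1358 = 18.64 V.
Stage 2 is itself unloaded: V_out = V_mid × R4/(R3+R4) = 18.64 × 1200/1470 = 15.2 V.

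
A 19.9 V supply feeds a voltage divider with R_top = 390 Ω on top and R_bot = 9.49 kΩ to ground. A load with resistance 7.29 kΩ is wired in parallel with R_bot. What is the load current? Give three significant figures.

I_L ≈ 2.49 mA

R_bot‖R_L = 4123 Ω; V_out = 19.9 × 4123/4513 = 18.18 V.
I_L = V_out / R_L = 18.18 / 7.29 kΩ = 2.49 mA.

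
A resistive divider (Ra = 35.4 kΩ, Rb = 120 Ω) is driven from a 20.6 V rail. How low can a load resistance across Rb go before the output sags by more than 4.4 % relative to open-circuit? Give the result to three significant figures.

R_L(min) ≈ 2.60 kΩ

Output resistance R_th = Ra‖Rb = (35400 × 120)/35520 = 119.6 Ω.
The fractional drop is R_th/(R_th + R_L); requiring this ≤ 0.0440 gives R_L ≥ R_th(1/0.0440 − 1) = 119.6 × 21.73 = 2.60 kΩ.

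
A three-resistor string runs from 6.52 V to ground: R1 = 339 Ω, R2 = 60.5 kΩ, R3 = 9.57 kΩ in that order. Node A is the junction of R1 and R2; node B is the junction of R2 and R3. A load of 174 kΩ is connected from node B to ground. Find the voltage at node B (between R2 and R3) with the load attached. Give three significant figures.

At node B, R3 is in parallel with the load: R3‖R_L = 9071 Ω.
Below node A the resistance is R2 + (R3‖R_L) = 69570 Ω, so V_A = 6.52 × 69570/69910 = 6.488 V.
Then V_B = V_A × (R3‖R_L)/(R2 + R3‖R_L) = 6.488 × 9071/69570 = 0.846 V.

V ≈ 0.846 V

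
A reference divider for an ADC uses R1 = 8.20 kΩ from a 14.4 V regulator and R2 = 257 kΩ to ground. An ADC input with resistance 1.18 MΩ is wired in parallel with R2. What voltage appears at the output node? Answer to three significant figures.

The load sits in parallel with R2: R2‖R_L = (257 × 1180) / (257 + 1180) = 211.0 kΩ.
V_out = 14.4 × 211.0 / (8.20 + 211.0) = 14.4 × 211.0/219.2 = 13.9 V.
(Unloaded it would have been 14.0 V.)

V_out ≈ 13.9 V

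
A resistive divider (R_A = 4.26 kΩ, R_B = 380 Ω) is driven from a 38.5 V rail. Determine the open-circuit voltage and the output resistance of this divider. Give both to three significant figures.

V_th = 3.15 V, R_th = 349 Ω

V_th is the open-circuit tap voltage: 38.5 × 380/(4260 + 380) = 3.15 V.
With the supply zeroed, R_A and R_B appear in parallel from the tap: R_th = R_A‖R_B = (4260 × 380)/4640 = 349 Ω.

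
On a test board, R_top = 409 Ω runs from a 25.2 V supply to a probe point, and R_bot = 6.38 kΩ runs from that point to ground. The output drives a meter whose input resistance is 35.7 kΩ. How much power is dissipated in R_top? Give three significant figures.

P ≈ 7.66 mW

Total resistance from the source is R_top + (R_bot‖R_L) = 5822 Ω, so I = 25.2/5822 Ω = 4.329 mA.
P = I²·R_top = (4.329 mA)² × 409 Ω = 7.66 mW.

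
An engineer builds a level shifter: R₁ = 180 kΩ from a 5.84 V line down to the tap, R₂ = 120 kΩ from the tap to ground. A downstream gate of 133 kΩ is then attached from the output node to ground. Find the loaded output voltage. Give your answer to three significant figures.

The load sits in parallel with R₂: R₂‖R_L = (120 × 133) / (120 + 133) = 63.08 kΩ.
V_out = 5.84 × 63.08 / (180 + 63.08) = 5.84 × 63.08/243.1 = 1.52 V.
(Unloaded it would have been 2.34 V.)

V_out ≈ 1.52 V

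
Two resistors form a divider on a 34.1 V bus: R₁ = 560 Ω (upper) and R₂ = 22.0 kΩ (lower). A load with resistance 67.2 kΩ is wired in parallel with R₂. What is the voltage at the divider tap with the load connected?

V_out ≈ 33.0 V

The load sits in parallel with R₂: R₂‖R_L = (22000 × 67200) / (22000 + 67200) = 16570 Ω.
V_out = 34.1 × 16570 / (560 + 16570) = 34.1 × 16570/17130 = 33.0 V.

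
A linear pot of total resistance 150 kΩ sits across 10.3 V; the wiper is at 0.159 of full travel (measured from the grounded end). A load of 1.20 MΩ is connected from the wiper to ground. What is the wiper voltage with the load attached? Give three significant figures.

V ≈ 1.61 V

The wiper splits the pot into (1−α)R = 126.2 kΩ above and αR = 23.85 kΩ below.
Lower section ‖ load = 23.39 kΩ.
V_wiper = 10.3 × 23.39/(126.2 + 23.39) = 1.61 V.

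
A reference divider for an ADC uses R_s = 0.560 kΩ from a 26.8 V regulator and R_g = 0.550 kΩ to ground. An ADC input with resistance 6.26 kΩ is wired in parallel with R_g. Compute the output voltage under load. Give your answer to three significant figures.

V_out ≈ 12.7 V

The load sits in parallel with R_g: R_g‖R_L = (550 × 6260) / (550 + 6260) = 505.6 Ω.
V_out = 26.8 × 505.6 / (560 + 505.6) = 26.8 × 505.6/1066 = 12.7 V.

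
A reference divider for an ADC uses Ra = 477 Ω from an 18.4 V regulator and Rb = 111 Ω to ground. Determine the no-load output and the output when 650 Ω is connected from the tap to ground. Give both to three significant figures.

Unloaded: 3.47 V; loaded: 3.05 V

Open-circuit: V = 18.4 × 111/(477 + 111) = 3.47 V.
With the load, Rb becomes Rb‖R_L = 94.81 Ω, so V = 18.4 × 94.81/571.8 = 3.05 V.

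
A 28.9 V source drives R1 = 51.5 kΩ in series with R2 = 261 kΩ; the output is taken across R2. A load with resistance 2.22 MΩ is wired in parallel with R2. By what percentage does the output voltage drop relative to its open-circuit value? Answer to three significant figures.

1.90 %

The divider's output (Thévenin) resistance is R1‖R2 = 43.01 kΩ.
Fractional drop under load = R_th/(R_th + R_L) = 43.01 / (43.01 + 2220) = 0.01901.
So the output falls by 1.90 %.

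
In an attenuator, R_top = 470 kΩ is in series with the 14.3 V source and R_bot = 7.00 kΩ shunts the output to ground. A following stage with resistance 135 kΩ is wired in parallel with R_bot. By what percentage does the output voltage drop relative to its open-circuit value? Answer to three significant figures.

4.86 %

The divider's output (Thévenin) resistance is R_top‖R_bot = 6.897 kΩ.
Fractional drop under load = R_th/(R_th + R_L) = 6.897 / (6.897 + 135) = 0.04861.
So the output falls by 4.86 %.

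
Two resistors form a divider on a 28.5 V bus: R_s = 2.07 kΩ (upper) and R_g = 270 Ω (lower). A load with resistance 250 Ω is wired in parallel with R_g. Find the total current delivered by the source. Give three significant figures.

R_g‖R_L = 129.8 Ω, so the source sees R_s + R_g‖R_L = 2200 Ω.
I = 28.5 V / 2200 Ω = 13.0 mA.

I ≈ 13.0 mA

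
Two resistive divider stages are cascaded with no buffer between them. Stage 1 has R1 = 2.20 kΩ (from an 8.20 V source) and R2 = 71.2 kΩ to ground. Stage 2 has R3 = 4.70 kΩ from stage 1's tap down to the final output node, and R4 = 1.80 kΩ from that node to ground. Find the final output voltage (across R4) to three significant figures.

V_out ≈ 1.66 V

Stage 2 presents R3+R4 = 6.500 kΩ as a load on stage 1's tap.
Stage 1's lower leg becomes R2‖(R3+R4) = 5.956 kΩ, so V_mid = 8.20 × 5.956/8.156 = 5.988 V.
Stage 2 is itself unloaded: V_out = V_mid × R4/(R3+R4) = 5.988 × 1.80/6.500 = 1.66 V.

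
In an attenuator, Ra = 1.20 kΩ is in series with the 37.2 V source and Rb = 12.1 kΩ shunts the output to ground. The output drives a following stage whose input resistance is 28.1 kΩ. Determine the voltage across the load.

The load sits in parallel with Rb: Rb‖R_L = (12.1 × 28.1) / (12.1 + 28.1) = 8.458 kΩ.
V_out = 37.2 × 8.458 / (1.20 + 8.458) = 37.2 × 8.458/9.658 = 32.6 V.
(Unloaded it would have been 33.8 V.)

V_out ≈ 32.6 V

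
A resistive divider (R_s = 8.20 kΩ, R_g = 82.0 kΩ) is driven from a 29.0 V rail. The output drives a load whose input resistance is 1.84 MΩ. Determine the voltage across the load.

V_out ≈ 26.3 V

The load sits in parallel with R_g: R_g‖R_L = (82.0 × 1840) / (82.0 + 1840) = 78.50 kΩ.
V_out = 29.0 × 78.50 / (8.20 + 78.50) = 29.0 × 78.50/86.70 = 26.3 V.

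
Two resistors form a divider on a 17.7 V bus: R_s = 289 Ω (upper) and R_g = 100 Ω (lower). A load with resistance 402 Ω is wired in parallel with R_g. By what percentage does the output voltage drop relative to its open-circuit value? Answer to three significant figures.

15.6 %

Unloaded V = 17.7 × 100/389.0 = 4.550 V.
Loaded: R_g‖R_L = 80.08 Ω, giving V = 17.7 × 80.08/369.1 = 3.840 V.
Drop = (4.550 − 3.840) / 4.550 = 15.6 %.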